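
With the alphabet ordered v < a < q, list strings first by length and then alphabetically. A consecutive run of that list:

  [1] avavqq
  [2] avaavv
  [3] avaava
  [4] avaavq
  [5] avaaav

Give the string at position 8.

avaaqv

Advancing 3 positions from avaaav through avaaav → avaaaa → avaaaq reaches term 8.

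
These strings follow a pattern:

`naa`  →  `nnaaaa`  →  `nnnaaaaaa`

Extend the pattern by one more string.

nnnnaaaaaaaa

Reading off run lengths: n runs 1, 2, 3; a runs 2, 4, 6 — each is linear in n (n = 1, 2, …).
For the next term, n = 4, so the run lengths are 4, 8.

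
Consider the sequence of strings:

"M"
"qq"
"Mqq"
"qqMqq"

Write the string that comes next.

From term 3 onward, concatenate the second-to-last term with the last: M·qq = Mqq, qq·Mqq = qqMqq, …
Continuing: Mqq · qqMqq gives term 5.

MqqqqMqq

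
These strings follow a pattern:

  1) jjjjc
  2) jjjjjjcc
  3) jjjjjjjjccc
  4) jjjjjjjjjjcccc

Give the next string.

jjjjjjjjjjjjccccc

The n-th term is 2n j's then n-1 c's, where the shown terms are n = 2, 3, 4, 5.
For the next term, n = 6, so the run lengths are 12, 5.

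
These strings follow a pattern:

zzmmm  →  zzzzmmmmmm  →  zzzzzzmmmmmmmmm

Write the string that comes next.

Each string has the form z^{2n} m^{3n} (n = 1, 2, …).
At n = 4 the blocks have lengths 8, 12.

zzzzzzzzmmmmmmmmmmmm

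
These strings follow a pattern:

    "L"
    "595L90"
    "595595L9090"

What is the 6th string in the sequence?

Each term wraps the previous one in 595 on the left and 90 on the right.
From 595595L9090, 3 further steps: 595595L9090 → 595595595L909090 → 595595595595L90909090 → (answer).

595595595595595L9090909090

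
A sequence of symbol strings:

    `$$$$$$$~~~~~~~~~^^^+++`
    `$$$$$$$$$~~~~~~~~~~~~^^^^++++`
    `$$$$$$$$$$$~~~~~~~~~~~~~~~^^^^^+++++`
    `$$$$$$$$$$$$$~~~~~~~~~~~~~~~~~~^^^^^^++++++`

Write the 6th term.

$$$$$$$$$$$$$$$$$~~~~~~~~~~~~~~~~~~~~~~~~^^^^^^^^++++++++

The n-th term is 2n+1 $'s then 3n ~'s then n ^'s then n +'s, where the shown terms are n = 3, 4, 5, 6.
Setting n = 8 gives 17, 24, 8, 8 characters in each block.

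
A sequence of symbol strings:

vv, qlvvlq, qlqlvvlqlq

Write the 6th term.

s(k+1) = ql·s(k)·lq, so each term gains ql as a prefix and lq as a suffix.
From qlqlvvlqlq, 3 further steps: qlqlvvlqlq → qlqlqlvvlqlqlq → qlqlqlqlvvlqlqlqlq → (answer).

qlqlqlqlqlvvlqlqlqlqlq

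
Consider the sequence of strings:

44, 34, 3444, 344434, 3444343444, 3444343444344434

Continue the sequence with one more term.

This is a Fibonacci-style word recurrence s(k) = s(k−1)·s(k−2): e.g. 34·44 = 3444.
The next term joins 3444343444344434 and 3444343444.

34443434443444343444343444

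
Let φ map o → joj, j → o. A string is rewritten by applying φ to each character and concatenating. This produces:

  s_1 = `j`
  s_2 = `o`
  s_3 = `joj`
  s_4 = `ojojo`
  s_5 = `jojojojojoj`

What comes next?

ojojojojojojojojojojo

Expanding jojojojojoj: j→o, o→joj, j→o, o→joj, j→o, o→joj, j→o, o→joj, j→o, o→joj, j→o. Concatenated: o joj o joj o joj o joj o joj o.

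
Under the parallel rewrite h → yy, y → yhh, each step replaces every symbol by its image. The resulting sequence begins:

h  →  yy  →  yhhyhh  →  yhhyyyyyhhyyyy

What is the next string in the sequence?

Rewriting the 14 symbols of yhhyyyyyhhyyyy one by one yields yhh yy yy yhh yhh yhh yhh yhh yy yy yhh yhh yhh yhh; concatenated:

yhhyyyyyhhyhhyhhyhhyhhyyyyyhhyhhyhhyhh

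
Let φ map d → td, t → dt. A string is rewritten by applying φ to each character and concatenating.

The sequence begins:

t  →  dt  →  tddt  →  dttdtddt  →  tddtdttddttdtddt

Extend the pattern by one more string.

dttdtddttddtdttdtddtdttddttdtddt

Replace each of the 16 characters of tddtdttddttdtddt in place — dt td td dt td dt dt td td dt dt td dt td td dt — and concatenate.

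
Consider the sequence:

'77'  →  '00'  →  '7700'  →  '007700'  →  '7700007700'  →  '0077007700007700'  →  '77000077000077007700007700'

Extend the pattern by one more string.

007700770000770077000077000077007700007700

This is a Fibonacci-style word recurrence s(k) = s(k−2)·s(k−1): e.g. 77·00 = 7700.
The next term joins 0077007700007700 and 77000077000077007700007700.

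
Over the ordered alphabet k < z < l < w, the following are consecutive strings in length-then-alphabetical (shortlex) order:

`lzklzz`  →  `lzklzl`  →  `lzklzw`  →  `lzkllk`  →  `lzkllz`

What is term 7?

lzkllw

Advancing 2 positions from lzkllz through lzkllz → lzklll reaches term 7.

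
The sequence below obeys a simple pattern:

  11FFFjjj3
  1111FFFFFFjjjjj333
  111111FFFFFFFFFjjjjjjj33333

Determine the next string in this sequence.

11111111FFFFFFFFFFFFjjjjjjjjj3333333

Term n consists of 2n 1's, followed by 3n F's, followed by 2n+1 j's, followed by 2n-1 3's (n = 1, 2, …).
For the next term, n = 4, so the run lengths are 8, 12, 9, 7.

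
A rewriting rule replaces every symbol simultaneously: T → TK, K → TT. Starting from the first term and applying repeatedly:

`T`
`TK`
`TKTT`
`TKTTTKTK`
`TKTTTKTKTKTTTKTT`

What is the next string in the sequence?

φ(TKTTTKTKTKTTTKTT) expands symbol-by-symbol to TK TT TK TK TK TT TK TT TK TT TK TK TK TT TK TK; joining the 16 pieces gives the next term.

TKTTTKTKTKTTTKTTTKTTTKTKTKTTTKTK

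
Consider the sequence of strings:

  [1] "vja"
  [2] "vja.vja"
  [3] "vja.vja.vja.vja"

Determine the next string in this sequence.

Each string is two copies of the previous one joined by '.'.
Doubling vja.vja.vja.vja with '.' between the halves:

vja.vja.vja.vja.vja.vja.vja.vja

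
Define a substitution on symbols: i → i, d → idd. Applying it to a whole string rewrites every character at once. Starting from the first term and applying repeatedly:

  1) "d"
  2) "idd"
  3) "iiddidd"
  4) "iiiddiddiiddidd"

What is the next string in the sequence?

iiiiddiddiiddiddiiiddiddiiddidd

Replace each of the 15 characters of iiiddiddiiddidd in place — i i i idd idd i idd idd i i idd idd i idd idd — and concatenate.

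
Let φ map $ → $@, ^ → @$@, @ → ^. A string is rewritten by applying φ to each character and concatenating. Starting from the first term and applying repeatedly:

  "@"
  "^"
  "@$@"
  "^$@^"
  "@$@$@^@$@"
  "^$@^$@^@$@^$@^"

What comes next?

Rewriting the 14 symbols of ^$@^$@^@$@^$@^ one by one yields @$@ $@ ^ @$@ $@ ^ @$@ ^ $@ ^ @$@ $@ ^ @$@; concatenated:

@$@$@^@$@$@^@$@^$@^@$@$@^@$@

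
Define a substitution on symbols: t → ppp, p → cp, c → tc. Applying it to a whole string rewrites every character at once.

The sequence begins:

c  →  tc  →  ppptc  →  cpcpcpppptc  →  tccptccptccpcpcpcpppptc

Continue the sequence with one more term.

φ(tccptccptccpcpcpcpppptc) expands symbol-by-symbol to ppp tc tc cp ppp tc tc cp ppp tc tc cp tc cp tc cp tc cp cp cp cp ppp tc; joining the 23 pieces gives the next term.

ppptctccpppptctccpppptctccptccptccptccpcpcpcpppptc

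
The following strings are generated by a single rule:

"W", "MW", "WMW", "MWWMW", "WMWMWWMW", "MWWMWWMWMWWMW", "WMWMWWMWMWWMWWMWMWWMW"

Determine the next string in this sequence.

MWWMWWMWMWWMWWMWMWWMWMWWMWWMWMWWMW

From term 3 onward, concatenate the second-to-last term with the last: W·MW = WMW, MW·WMW = MWWMW, …
The next term joins MWWMWWMWMWWMW and WMWMWWMWMWWMWWMWMWWMW.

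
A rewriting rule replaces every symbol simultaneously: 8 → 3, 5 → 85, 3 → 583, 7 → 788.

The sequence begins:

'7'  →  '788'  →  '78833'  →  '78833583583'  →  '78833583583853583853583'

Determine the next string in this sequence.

78833583583853583853583385583853583385583853583

Applying the rule to each of the 23 symbols of 78833583583853583853583 gives the pieces 788 3 3 583 583 85 3 583 85 3 583 3 85 583 85 3 583 3 85 583 85 3 583, which concatenate to the answer.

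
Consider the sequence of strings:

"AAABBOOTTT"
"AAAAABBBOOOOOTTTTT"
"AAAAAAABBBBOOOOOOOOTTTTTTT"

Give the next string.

AAAAAAAAABBBBBOOOOOOOOOOOTTTTTTTTT

Reading off run lengths: A runs 3, 5, 7; B runs 2, 3, 4; O runs 2, 5, 8; T runs 3, 5, 7 — each is linear in n (n = 1, 2, …).
At n = 4 the blocks have lengths 9, 5, 11, 9.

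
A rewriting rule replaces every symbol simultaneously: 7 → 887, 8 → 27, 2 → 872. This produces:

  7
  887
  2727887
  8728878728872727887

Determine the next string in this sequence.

Rewriting the 19 symbols of 8728878728872727887 one by one yields 27 887 872 27 27 887 27 887 872 27 27 887 872 887 872 887 27 27 887; concatenated:

2788787227278872788787227278878728878728872727887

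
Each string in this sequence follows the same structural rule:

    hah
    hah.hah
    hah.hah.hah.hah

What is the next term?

Every step duplicates the string with '.' between the halves.
Doubling hah.hah.hah.hah with '.' between the halves:

hah.hah.hah.hah.hah.hah.hah.hah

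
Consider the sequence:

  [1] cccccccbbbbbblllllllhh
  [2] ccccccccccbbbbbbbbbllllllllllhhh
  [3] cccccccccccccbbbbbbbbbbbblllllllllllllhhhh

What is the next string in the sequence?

Term n consists of 3n+1 c's, followed by 3n b's, followed by 3n+1 l's, followed by n h's, where the shown terms are n = 2, 3, 4.
Setting n = 5 gives 16, 15, 16, 5 characters in each block.

ccccccccccccccccbbbbbbbbbbbbbbbllllllllllllllllhhhhh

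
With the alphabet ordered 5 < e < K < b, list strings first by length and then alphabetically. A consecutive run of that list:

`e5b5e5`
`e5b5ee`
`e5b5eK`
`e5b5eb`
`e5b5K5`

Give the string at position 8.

Advancing 3 positions from e5b5K5 through e5b5K5 → e5b5Ke → e5b5KK reaches term 8.

e5b5Kb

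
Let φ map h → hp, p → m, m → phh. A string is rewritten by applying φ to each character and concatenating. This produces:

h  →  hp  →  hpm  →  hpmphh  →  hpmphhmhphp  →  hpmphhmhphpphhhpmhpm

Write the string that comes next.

Applying the rule to each of the 20 symbols of hpmphhmhphpphhhpmhpm gives the pieces hp m phh m hp hp phh hp m hp m m hp hp hp m phh hp m phh, which concatenate to the answer.

hpmphhmhphpphhhpmhpmmhphphpmphhhpmphh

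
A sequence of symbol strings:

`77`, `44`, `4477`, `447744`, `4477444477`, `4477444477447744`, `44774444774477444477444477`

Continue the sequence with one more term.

447744447744774444774444774477444477447744

From term 3 onward, concatenate the last term with the second-to-last: 44·77 = 4477, 4477·44 = 447744, …
Continuing: 44774444774477444477444477 · 4477444477447744 gives term 8.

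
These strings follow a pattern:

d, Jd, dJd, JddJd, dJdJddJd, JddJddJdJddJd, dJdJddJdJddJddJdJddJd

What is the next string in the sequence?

JddJddJdJddJddJdJddJdJddJddJdJddJd

From term 3 onward, concatenate the second-to-last term with the last: d·Jd = dJd, Jd·dJd = JddJd, …
The next term joins JddJddJdJddJd and dJdJddJdJddJddJdJddJd.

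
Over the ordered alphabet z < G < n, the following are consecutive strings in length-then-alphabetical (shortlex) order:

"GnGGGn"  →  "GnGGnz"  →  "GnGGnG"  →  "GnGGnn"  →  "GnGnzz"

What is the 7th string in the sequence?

GnGnzn

Stepping forward 2 times from GnGnzz: GnGnzz → GnGnzG, then the target.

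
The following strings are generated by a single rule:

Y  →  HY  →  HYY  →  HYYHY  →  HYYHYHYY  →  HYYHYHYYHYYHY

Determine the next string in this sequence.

This is a Fibonacci-style word recurrence s(k) = s(k−1)·s(k−2): e.g. HY·Y = HYY.
Continuing: HYYHYHYYHYYHY · HYYHYHYY gives term 7.

HYYHYHYYHYYHYHYYHYHYY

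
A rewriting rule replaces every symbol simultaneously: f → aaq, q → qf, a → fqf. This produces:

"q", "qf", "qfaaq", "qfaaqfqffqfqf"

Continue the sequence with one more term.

Rewriting the 13 symbols of qfaaqfqffqfqf one by one yields qf aaq fqf fqf qf aaq qf aaq aaq qf aaq qf aaq; concatenated:

qfaaqfqffqfqfaaqqfaaqaaqqfaaqqfaaq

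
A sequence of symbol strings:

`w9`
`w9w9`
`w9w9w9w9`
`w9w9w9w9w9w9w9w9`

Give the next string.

w9w9w9w9w9w9w9w9w9w9w9w9w9w9w9w9

s(k+1) = s(k)·s(k) — each term doubles the last.
One more doubling of w9w9w9w9w9w9w9w9 gives the answer.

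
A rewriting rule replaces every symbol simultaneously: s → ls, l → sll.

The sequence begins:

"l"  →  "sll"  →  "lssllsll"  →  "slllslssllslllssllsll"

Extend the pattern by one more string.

lssllsllslllsslllslssllslllssllsllslllslssllslllssllsll

Applying the rule to each of the 21 symbols of slllslssllslllssllsll gives the pieces ls sll sll sll ls sll ls ls sll sll ls sll sll sll ls ls sll sll ls sll sll, which concatenate to the answer.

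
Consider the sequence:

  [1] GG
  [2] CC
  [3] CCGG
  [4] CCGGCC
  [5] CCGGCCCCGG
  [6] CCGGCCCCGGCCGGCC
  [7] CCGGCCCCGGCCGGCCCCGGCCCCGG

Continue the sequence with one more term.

CCGGCCCCGGCCGGCCCCGGCCCCGGCCGGCCCCGGCCGGCC

Each term (from the third on) is the previous term followed by the one before it: term 3 = CC·GG = CCGG.
So term 8 is CCGGCCCCGGCCGGCCCCGGCCCCGG·CCGGCCCCGGCCGGCC.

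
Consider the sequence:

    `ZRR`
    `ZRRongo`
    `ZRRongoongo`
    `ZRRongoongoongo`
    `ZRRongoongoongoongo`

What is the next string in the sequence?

Each term is the previous one with ongo appended.
Applying this once more to ZRRongoongoongoongo:

ZRRongoongoongoongoongo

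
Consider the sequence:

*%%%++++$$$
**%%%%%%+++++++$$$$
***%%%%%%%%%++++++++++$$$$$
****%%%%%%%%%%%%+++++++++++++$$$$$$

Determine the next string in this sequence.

Term n consists of n *'s, followed by 3n %'s, followed by 3n+1 +'s, followed by n+2 $'s (n = 1, 2, …).
For the next term, n = 5, so the run lengths are 5, 15, 16, 7.

*****%%%%%%%%%%%%%%%++++++++++++++++$$$$$$$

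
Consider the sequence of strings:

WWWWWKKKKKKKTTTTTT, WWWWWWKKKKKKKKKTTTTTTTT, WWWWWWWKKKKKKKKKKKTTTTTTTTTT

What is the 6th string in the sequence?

The n-th term is n+3 W's then 2n+3 K's then 2n+2 T's, where the shown terms are n = 2, 3, 4.
For term 6, n = 7, so the run lengths are 10, 17, 16.

WWWWWWWWWWKKKKKKKKKKKKKKKKKTTTTTTTTTTTTTTTT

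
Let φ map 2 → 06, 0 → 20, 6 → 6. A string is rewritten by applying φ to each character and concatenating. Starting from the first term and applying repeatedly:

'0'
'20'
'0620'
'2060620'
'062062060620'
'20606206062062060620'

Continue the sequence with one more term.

Applying the rule to each of the 20 symbols of 20606206062062060620 gives the pieces 06 20 6 20 6 06 20 6 20 6 06 20 6 06 20 6 20 6 06 20, which concatenate to the answer.

062062060620620606206062062060620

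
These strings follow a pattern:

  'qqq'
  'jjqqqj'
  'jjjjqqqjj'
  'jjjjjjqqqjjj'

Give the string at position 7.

jjjjjjjjjjjjqqqjjjjjj

s(k+1) = jj·s(k)·j, so each term gains jj as a prefix and j as a suffix.
From jjjjjjqqqjjj, 3 further steps: jjjjjjqqqjjj → jjjjjjjjqqqjjjj → jjjjjjjjjjqqqjjjjj → (answer).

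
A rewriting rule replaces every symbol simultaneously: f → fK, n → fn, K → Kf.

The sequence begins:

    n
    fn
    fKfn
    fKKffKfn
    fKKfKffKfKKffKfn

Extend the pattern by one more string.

Applying the rule to each of the 16 symbols of fKKfKffKfKKffKfn gives the pieces fK Kf Kf fK Kf fK fK Kf fK Kf Kf fK fK Kf fK fn, which concatenate to the answer.

fKKfKffKKffKfKKffKKfKffKfKKffKfn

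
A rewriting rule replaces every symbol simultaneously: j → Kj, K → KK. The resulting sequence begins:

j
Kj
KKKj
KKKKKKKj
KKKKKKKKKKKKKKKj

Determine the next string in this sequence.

Replace each of the 16 characters of KKKKKKKKKKKKKKKj in place — KK KK KK KK KK KK KK KK KK KK KK KK KK KK KK Kj — and concatenate.

KKKKKKKKKKKKKKKKKKKKKKKKKKKKKKKj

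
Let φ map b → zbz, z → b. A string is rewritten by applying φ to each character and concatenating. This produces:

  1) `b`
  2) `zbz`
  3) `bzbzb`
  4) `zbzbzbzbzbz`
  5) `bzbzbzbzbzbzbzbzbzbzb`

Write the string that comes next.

zbzbzbzbzbzbzbzbzbzbzbzbzbzbzbzbzbzbzbzbzbz

φ(bzbzbzbzbzbzbzbzbzbzb) expands symbol-by-symbol to zbz b zbz b zbz b zbz b zbz b zbz b zbz b zbz b zbz b zbz b zbz; joining the 21 pieces gives the next term.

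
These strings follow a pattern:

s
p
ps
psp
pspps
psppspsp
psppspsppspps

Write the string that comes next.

Each term (from the third on) is the previous term followed by the one before it: term 3 = p·s = ps.
The next term joins psppspsppspps and psppspsp.

psppspsppsppspsppspsp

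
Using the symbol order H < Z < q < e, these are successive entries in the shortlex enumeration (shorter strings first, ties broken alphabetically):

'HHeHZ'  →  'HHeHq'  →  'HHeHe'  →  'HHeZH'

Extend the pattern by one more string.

Find the rightmost character of HHeZH below e, bump it to the next letter, and reset everything to its right to H.

HHeZZ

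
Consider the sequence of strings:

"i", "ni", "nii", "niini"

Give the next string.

Each term (from the third on) is the previous term followed by the one before it: term 3 = ni·i = nii.
Continuing: niini · nii gives term 5.

niininii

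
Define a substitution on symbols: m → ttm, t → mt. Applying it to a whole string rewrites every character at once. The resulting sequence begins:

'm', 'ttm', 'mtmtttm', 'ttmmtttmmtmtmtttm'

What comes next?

mtmtttmttmmtmtmtttmttmmtttmmtttmmtmtmtttm

Replace each of the 17 characters of ttmmtttmmtmtmtttm in place — mt mt ttm ttm mt mt mt ttm ttm mt ttm mt ttm mt mt mt ttm — and concatenate.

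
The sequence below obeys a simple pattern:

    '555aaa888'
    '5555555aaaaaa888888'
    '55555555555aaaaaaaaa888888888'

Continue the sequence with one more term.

Each string has the form 5^{4n-1} a^{3n} 8^{3n} (n = 1, 2, …).
Setting n = 4 gives 15, 12, 12 characters in each block.

555555555555555aaaaaaaaaaaa888888888888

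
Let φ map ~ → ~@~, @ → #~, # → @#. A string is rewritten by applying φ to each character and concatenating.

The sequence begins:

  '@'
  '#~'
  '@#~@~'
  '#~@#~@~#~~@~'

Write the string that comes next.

@#~@~#~@#~@~#~~@~@#~@~~@~#~~@~

Rewriting each symbol of #~@#~@~#~~@~: #→@#, ~→~@~, @→#~, #→@#, ~→~@~, @→#~, ~→~@~, #→@#, ~→~@~, ~→~@~, @→#~, ~→~@~, which concatenates to @# ~@~ #~ @# ~@~ #~ ~@~ @# ~@~ ~@~ #~ ~@~.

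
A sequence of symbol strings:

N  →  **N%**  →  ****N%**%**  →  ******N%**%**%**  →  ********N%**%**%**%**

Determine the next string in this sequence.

**********N%**%**%**%**%**

Each term wraps the previous one in ** on the left and %** on the right.
One more step from ********N%**%**%**%** gives the answer.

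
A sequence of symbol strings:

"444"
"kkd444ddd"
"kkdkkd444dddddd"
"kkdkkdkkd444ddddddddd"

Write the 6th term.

s(k+1) = kkd·s(k)·ddd, so each term gains kkd as a prefix and ddd as a suffix.
From kkdkkdkkd444ddddddddd, 2 further steps: kkdkkdkkd444ddddddddd → kkdkkdkkdkkd444dddddddddddd → (answer).

kkdkkdkkdkkdkkd444ddddddddddddddd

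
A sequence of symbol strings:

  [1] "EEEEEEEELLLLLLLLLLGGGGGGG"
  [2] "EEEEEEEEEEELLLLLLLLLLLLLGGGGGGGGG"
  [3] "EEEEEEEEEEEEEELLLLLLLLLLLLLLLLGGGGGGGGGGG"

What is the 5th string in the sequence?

EEEEEEEEEEEEEEEEEEEELLLLLLLLLLLLLLLLLLLLLLGGGGGGGGGGGGGGG

Each string has the form E^{3n-1} L^{3n+1} G^{2n+1}, where the shown terms are n = 3, 4, 5.
For term 5, n = 7, so the run lengths are 20, 22, 15.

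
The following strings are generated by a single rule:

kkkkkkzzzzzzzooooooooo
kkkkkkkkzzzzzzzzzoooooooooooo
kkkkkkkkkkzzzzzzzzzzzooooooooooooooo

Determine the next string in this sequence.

The n-th term is 2n k's then 2n+1 z's then 3n o's, where the shown terms are n = 3, 4, 5.
For the next term, n = 6, so the run lengths are 12, 13, 18.

kkkkkkkkkkkkzzzzzzzzzzzzzoooooooooooooooooo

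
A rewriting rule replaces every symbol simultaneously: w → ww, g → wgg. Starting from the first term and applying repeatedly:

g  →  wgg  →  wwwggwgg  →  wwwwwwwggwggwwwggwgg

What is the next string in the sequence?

φ(wwwwwwwggwggwwwggwgg) expands symbol-by-symbol to ww ww ww ww ww ww ww wgg wgg ww wgg wgg ww ww ww wgg wgg ww wgg wgg; joining the 20 pieces gives the next term.

wwwwwwwwwwwwwwwggwggwwwggwggwwwwwwwggwggwwwggwgg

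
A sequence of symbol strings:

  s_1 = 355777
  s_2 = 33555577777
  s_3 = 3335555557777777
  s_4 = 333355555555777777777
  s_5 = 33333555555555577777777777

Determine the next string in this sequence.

3333335555555555557777777777777

Reading off run lengths: 3 runs 1, 2, 3, 4, 5; 5 runs 2, 4, 6, 8, 10; 7 runs 3, 5, 7, 9, 11 — each is linear in n (n = 1, 2, …).
Setting n = 6 gives 6, 12, 13 characters in each block.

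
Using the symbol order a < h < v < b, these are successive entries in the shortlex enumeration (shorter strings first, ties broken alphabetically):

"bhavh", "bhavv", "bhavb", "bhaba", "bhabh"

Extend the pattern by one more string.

bhabv

The successor of bhabh increments the rightmost position that isn't already b and resets every position after it to a.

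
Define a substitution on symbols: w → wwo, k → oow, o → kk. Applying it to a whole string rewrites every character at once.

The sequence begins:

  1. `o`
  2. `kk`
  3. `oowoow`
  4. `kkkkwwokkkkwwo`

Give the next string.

φ(kkkkwwokkkkwwo) expands symbol-by-symbol to oow oow oow oow wwo wwo kk oow oow oow oow wwo wwo kk; joining the 14 pieces gives the next term.

oowoowoowoowwwowwokkoowoowoowoowwwowwokk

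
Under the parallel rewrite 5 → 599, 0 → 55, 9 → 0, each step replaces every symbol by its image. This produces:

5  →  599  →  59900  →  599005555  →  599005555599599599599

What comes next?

59900555559959959959959900599005990059900

Applying the rule to each of the 21 symbols of 599005555599599599599 gives the pieces 599 0 0 55 55 599 599 599 599 599 0 0 599 0 0 599 0 0 599 0 0, which concatenate to the answer.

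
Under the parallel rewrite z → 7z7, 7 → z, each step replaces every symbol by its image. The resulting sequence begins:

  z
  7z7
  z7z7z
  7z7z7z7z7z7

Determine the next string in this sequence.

z7z7z7z7z7z7z7z7z7z7z

Expanding 7z7z7z7z7z7: 7→z, z→7z7, 7→z, z→7z7, 7→z, z→7z7, 7→z, z→7z7, 7→z, z→7z7, 7→z. Concatenated: z 7z7 z 7z7 z 7z7 z 7z7 z 7z7 z.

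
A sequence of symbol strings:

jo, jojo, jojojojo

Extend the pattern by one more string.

Each string is two copies of the previous one concatenated.
So the next term is two copies of jojojojo.

jojojojojojojojo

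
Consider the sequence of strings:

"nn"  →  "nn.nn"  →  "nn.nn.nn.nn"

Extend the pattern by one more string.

nn.nn.nn.nn.nn.nn.nn.nn

s(k+1) = s(k)·.·s(k) — each term doubles the last with '.' between the halves.
So the next term is two copies of nn.nn.nn.nn with '.' between the halves.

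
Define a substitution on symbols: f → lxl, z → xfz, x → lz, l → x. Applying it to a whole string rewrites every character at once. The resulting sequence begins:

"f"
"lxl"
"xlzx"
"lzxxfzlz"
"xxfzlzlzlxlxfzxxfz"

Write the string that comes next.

lzlzlxlxfzxxfzxxfzxlzxlzlxlxfzlzlzlxlxfz

φ(xxfzlzlzlxlxfzxxfz) expands symbol-by-symbol to lz lz lxl xfz x xfz x xfz x lz x lz lxl xfz lz lz lxl xfz; joining the 18 pieces gives the next term.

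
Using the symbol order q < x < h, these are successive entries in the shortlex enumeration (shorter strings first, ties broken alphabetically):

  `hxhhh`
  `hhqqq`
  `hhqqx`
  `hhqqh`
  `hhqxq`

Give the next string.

hhqxx

Find the rightmost character of hhqxq below h, bump it to the next letter, and reset everything to its right to q.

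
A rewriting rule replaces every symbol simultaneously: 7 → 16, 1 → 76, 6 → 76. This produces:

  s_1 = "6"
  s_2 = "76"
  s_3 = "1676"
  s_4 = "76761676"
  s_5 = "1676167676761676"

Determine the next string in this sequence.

Rewriting the 16 symbols of 1676167676761676 one by one yields 76 76 16 76 76 76 16 76 16 76 16 76 76 76 16 76; concatenated:

76761676767616761676167676761676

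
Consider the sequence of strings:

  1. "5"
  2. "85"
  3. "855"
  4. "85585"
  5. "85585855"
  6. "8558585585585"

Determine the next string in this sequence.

Each term (from the third on) is the previous term followed by the one before it: term 3 = 85·5 = 855.
Continuing: 8558585585585 · 85585855 gives term 7.

855858558558585585855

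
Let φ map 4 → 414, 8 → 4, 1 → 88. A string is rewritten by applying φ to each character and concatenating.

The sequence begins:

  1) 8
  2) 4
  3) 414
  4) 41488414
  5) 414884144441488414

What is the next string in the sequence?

414884144441488414414414414884144441488414

φ(414884144441488414) expands symbol-by-symbol to 414 88 414 4 4 414 88 414 414 414 414 88 414 4 4 414 88 414; joining the 18 pieces gives the next term.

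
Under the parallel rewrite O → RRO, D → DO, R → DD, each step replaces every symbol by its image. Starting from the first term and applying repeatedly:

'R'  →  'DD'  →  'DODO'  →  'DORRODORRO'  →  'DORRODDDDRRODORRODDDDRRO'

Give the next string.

Applying the rule to each of the 24 symbols of DORRODDDDRRODORRODDDDRRO gives the pieces DO RRO DD DD RRO DO DO DO DO DD DD RRO DO RRO DD DD RRO DO DO DO DO DD DD RRO, which concatenate to the answer.

DORRODDDDRRODODODODODDDDRRODORRODDDDRRODODODODODDDDRRO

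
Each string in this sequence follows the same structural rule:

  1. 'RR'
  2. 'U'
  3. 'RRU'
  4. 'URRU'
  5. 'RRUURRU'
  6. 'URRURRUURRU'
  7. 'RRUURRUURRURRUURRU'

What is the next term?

URRURRUURRURRUURRUURRURRUURRU

Each term (from the third on) is the two preceding terms concatenated in order: term 3 = RR·U = RRU.
So term 8 is URRURRUURRU·RRUURRUURRURRUURRU.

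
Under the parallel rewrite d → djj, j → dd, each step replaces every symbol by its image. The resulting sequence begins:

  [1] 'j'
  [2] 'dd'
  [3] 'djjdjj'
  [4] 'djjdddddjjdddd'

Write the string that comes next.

Replace each of the 14 characters of djjdddddjjdddd in place — djj dd dd djj djj djj djj djj dd dd djj djj djj djj — and concatenate.

djjdddddjjdjjdjjdjjdjjdddddjjdjjdjjdjj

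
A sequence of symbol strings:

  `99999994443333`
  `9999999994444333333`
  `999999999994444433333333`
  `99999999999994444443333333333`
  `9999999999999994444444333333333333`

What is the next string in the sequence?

999999999999999994444444433333333333333

The n-th term is 2n+3 9's then n+1 4's then 2n 3's, where the shown terms are n = 2, 3, 4, 5, 6.
At n = 7 the blocks have lengths 17, 8, 14.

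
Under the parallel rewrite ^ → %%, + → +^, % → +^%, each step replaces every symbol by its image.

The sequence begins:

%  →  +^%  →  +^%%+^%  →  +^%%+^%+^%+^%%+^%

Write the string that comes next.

+^%%+^%+^%+^%%+^%+^%%+^%+^%%+^%+^%+^%%+^%

Applying the rule to each of the 17 symbols of +^%%+^%+^%+^%%+^% gives the pieces +^ %% +^% +^% +^ %% +^% +^ %% +^% +^ %% +^% +^% +^ %% +^%, which concatenate to the answer.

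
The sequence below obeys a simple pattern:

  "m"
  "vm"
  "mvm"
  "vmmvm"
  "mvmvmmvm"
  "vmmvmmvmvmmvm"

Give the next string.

mvmvmmvmvmmvmmvmvmmvm

From term 3 onward, concatenate the second-to-last term with the last: m·vm = mvm, vm·mvm = vmmvm, …
Continuing: mvmvmmvm · vmmvmmvmvmmvm gives term 7.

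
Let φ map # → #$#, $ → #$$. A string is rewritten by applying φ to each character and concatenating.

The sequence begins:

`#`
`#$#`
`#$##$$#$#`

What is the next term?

Rewriting each symbol of #$##$$#$#: #→#$#, $→#$$, #→#$#, #→#$#, $→#$$, $→#$$, #→#$#, $→#$$, #→#$#, which concatenates to #$# #$$ #$# #$# #$$ #$$ #$# #$$ #$#.

#$##$$#$##$##$$#$$#$##$$#$#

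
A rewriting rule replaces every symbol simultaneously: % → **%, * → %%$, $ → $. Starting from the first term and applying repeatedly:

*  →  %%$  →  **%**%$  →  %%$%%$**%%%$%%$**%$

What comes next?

φ(%%$%%$**%%%$%%$**%$) expands symbol-by-symbol to **% **% $ **% **% $ %%$ %%$ **% **% **% $ **% **% $ %%$ %%$ **% $; joining the 19 pieces gives the next term.

**%**%$**%**%$%%$%%$**%**%**%$**%**%$%%$%%$**%$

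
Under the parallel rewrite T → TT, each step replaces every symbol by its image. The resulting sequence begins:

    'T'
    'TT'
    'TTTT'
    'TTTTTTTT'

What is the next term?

TTTTTTTTTTTTTTTT

Apply φ to TTTTTTTT symbol by symbol: T→TT, T→TT, T→TT, T→TT, T→TT, T→TT, T→TT, T→TT; joined: TT TT TT TT TT TT TT TT.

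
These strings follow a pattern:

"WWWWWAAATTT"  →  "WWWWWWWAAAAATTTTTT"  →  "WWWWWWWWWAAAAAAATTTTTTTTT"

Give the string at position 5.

The n-th term is 2n+3 W's then 2n+1 A's then 3n T's (n = 1, 2, …).
Setting n = 5 gives 13, 11, 15 characters in each block.

WWWWWWWWWWWWWAAAAAAAAAAATTTTTTTTTTTTTTT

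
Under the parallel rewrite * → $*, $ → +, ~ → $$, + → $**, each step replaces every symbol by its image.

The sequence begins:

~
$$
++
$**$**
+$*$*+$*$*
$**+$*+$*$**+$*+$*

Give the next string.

+$*$*$**+$*$**+$*+$*$*$**+$*$**+$*

Applying the rule to each of the 18 symbols of $**+$*+$*$**+$*+$* gives the pieces + $* $* $** + $* $** + $* + $* $* $** + $* $** + $*, which concatenate to the answer.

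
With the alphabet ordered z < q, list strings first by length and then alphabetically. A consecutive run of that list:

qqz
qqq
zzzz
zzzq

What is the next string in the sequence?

zzqz

The successor of zzzq increments the rightmost position that isn't already q and resets every position after it to z.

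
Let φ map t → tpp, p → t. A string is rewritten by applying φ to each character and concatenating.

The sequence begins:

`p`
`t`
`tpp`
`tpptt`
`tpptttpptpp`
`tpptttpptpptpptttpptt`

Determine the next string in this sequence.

Applying the rule to each of the 21 symbols of tpptttpptpptpptttpptt gives the pieces tpp t t tpp tpp tpp t t tpp t t tpp t t tpp tpp tpp t t tpp tpp, which concatenate to the answer.

tpptttpptpptpptttpptttpptttpptpptpptttpptpp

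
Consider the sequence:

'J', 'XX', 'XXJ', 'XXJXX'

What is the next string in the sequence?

This is a Fibonacci-style word recurrence s(k) = s(k−1)·s(k−2): e.g. XX·J = XXJ.
The next term joins XXJXX and XXJ.

XXJXXXXJ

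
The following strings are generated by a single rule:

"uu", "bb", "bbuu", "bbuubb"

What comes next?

Each term (from the third on) is the previous term followed by the one before it: term 3 = bb·uu = bbuu.
So term 5 is bbuubb·bbuu.

bbuubbbbuu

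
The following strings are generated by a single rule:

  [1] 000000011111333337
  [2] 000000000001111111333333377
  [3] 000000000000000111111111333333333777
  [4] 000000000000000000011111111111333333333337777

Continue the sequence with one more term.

The n-th term is 4n+3 0's then 2n+3 1's then 2n+3 3's then n 7's (n = 1, 2, …).
For the next term, n = 5, so the run lengths are 23, 13, 13, 5.

000000000000000000000001111111111111333333333333377777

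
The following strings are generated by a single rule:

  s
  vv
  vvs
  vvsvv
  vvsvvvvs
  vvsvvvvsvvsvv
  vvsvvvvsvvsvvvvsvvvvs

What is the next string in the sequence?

vvsvvvvsvvsvvvvsvvvvsvvsvvvvsvvsvv

Each term (from the third on) is the previous term followed by the one before it: term 3 = vv·s = vvs.
The next term joins vvsvvvvsvvsvvvvsvvvvs and vvsvvvvsvvsvv.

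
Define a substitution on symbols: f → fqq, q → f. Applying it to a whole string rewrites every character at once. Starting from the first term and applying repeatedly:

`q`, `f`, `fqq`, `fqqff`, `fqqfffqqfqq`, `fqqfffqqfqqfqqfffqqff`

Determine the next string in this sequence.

Replace each of the 21 characters of fqqfffqqfqqfqqfffqqff in place — fqq f f fqq fqq fqq f f fqq f f fqq f f fqq fqq fqq f f fqq fqq — and concatenate.

fqqfffqqfqqfqqfffqqfffqqfffqqfqqfqqfffqqfqq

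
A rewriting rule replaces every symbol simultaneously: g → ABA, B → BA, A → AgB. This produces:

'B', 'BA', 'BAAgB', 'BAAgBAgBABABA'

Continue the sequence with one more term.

Rewriting the 13 symbols of BAAgBAgBABABA one by one yields BA AgB AgB ABA BA AgB ABA BA AgB BA AgB BA AgB; concatenated:

BAAgBAgBABABAAgBABABAAgBBAAgBBAAgB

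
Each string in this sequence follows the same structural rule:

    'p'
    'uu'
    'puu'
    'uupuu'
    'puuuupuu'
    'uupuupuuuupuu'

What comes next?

puuuupuuuupuupuuuupuu

Each term (from the third on) is the two preceding terms concatenated in order: term 3 = p·uu = puu.
So term 7 is puuuupuu·uupuupuuuupuu.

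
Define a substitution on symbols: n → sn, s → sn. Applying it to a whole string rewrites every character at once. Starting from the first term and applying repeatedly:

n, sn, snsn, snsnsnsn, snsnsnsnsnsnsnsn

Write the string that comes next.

snsnsnsnsnsnsnsnsnsnsnsnsnsnsnsn

Applying the rule to each of the 16 symbols of snsnsnsnsnsnsnsn gives the pieces sn sn sn sn sn sn sn sn sn sn sn sn sn sn sn sn, which concatenate to the answer.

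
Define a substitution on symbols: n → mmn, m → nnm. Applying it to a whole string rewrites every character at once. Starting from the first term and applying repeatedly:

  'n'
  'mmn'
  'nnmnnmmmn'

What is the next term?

Apply φ to nnmnnmmmn symbol by symbol: n→mmn, n→mmn, m→nnm, n→mmn, n→mmn, m→nnm, m→nnm, m→nnm, n→mmn; joined: mmn mmn nnm mmn mmn nnm nnm nnm mmn.

mmnmmnnnmmmnmmnnnmnnmnnmmmn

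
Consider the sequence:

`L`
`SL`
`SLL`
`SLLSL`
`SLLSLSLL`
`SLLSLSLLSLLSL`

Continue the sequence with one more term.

This is a Fibonacci-style word recurrence s(k) = s(k−1)·s(k−2): e.g. SL·L = SLL.
The next term joins SLLSLSLLSLLSL and SLLSLSLL.

SLLSLSLLSLLSLSLLSLSLL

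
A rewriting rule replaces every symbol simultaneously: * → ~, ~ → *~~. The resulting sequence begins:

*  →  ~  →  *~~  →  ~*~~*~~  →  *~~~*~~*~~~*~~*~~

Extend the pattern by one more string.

Rewriting the 17 symbols of *~~~*~~*~~~*~~*~~ one by one yields ~ *~~ *~~ *~~ ~ *~~ *~~ ~ *~~ *~~ *~~ ~ *~~ *~~ ~ *~~ *~~; concatenated:

~*~~*~~*~~~*~~*~~~*~~*~~*~~~*~~*~~~*~~*~~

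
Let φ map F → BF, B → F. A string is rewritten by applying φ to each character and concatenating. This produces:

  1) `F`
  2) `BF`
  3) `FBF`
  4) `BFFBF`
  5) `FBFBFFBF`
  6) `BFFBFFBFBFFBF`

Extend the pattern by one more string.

Rewriting the 13 symbols of BFFBFFBFBFFBF one by one yields F BF BF F BF BF F BF F BF BF F BF; concatenated:

FBFBFFBFBFFBFFBFBFFBF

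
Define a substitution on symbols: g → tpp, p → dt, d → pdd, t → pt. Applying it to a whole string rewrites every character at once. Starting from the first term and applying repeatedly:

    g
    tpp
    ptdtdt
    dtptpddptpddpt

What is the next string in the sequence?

Replace each of the 14 characters of dtptpddptpddpt in place — pdd pt dt pt dt pdd pdd dt pt dt pdd pdd dt pt — and concatenate.

pddptdtptdtpddpdddtptdtpddpdddtpt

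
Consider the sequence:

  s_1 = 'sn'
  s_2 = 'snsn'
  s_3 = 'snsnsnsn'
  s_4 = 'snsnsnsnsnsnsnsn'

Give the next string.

s(k+1) = s(k)·s(k) — each term doubles the last.
Doubling snsnsnsnsnsnsnsn:

snsnsnsnsnsnsnsnsnsnsnsnsnsnsnsn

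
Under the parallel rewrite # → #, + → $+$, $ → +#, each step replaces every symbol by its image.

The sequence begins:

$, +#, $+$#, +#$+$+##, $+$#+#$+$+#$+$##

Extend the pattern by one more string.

Rewriting the 16 symbols of $+$#+#$+$+#$+$## one by one yields +# $+$ +# # $+$ # +# $+$ +# $+$ # +# $+$ +# # #; concatenated:

+#$+$+##$+$#+#$+$+#$+$#+#$+$+###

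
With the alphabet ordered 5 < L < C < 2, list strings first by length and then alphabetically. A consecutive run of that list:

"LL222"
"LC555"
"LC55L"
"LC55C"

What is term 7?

Advancing 3 positions from LC55C through LC55C → LC552 → LC5L5 reaches term 7.

LC5LL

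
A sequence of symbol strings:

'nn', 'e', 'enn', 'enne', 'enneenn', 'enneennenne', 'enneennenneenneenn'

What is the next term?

enneennenneenneennenneennenne

From term 3 onward, concatenate the last term with the second-to-last: e·nn = enn, enn·e = enne, …
Continuing: enneennenneenneenn · enneennenne gives term 8.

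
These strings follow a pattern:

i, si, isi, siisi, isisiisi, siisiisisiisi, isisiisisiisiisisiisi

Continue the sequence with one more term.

Each term (from the third on) is the two preceding terms concatenated in order: term 3 = i·si = isi.
So term 8 is siisiisisiisi·isisiisisiisiisisiisi.

siisiisisiisiisisiisisiisiisisiisi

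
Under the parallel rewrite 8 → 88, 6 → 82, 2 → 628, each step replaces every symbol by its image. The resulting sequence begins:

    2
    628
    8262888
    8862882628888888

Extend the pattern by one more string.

Applying the rule to each of the 16 symbols of 8862882628888888 gives the pieces 88 88 82 628 88 88 628 82 628 88 88 88 88 88 88 88, which concatenate to the answer.

88888262888886288262888888888888888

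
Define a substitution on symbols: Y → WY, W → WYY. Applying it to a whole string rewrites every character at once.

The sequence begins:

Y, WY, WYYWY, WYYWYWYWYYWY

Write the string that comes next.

WYYWYWYWYYWYWYYWYWYYWYWYWYYWY

Apply φ to WYYWYWYWYYWY symbol by symbol: W→WYY, Y→WY, Y→WY, W→WYY, Y→WY, W→WYY, Y→WY, W→WYY, Y→WY, Y→WY, W→WYY, Y→WY; joined: WYY WY WY WYY WY WYY WY WYY WY WY WYY WY.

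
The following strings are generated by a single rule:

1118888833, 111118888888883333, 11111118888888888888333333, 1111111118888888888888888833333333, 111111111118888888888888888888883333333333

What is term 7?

The n-th term is 2n+1 1's then 4n+1 8's then 2n 3's (n = 1, 2, …).
For term 7, n = 7, so the run lengths are 15, 29, 14.

1111111111111118888888888888888888888888888833333333333333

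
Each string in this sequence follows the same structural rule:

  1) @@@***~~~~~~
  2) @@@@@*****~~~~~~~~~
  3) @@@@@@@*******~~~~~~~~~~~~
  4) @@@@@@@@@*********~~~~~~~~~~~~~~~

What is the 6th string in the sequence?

Term n consists of 2n+1 @'s, followed by 2n+1 *'s, followed by 3n+3 ~'s (n = 1, 2, …).
At n = 6 the blocks have lengths 13, 13, 21.

@@@@@@@@@@@@@*************~~~~~~~~~~~~~~~~~~~~~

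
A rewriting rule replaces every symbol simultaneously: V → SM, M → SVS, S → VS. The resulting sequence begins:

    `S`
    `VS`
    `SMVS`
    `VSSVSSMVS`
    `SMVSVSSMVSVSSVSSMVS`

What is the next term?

Replace each of the 19 characters of SMVSVSSMVSVSSVSSMVS in place — VS SVS SM VS SM VS VS SVS SM VS SM VS VS SM VS VS SVS SM VS — and concatenate.

VSSVSSMVSSMVSVSSVSSMVSSMVSVSSMVSVSSVSSMVS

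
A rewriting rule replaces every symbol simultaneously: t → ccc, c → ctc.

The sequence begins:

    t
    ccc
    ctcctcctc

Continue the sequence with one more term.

Expanding ctcctcctc: c→ctc, t→ccc, c→ctc, c→ctc, t→ccc, c→ctc, c→ctc, t→ccc, c→ctc. Concatenated: ctc ccc ctc ctc ccc ctc ctc ccc ctc.

ctccccctcctccccctcctccccctc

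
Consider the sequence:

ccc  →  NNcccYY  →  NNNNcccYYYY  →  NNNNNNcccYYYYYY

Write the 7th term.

NNNNNNNNNNNNcccYYYYYYYYYYYY

s(k+1) = NN·s(k)·YY, so each term gains NN as a prefix and YY as a suffix.
From NNNNNNcccYYYYYY, 3 further steps: NNNNNNcccYYYYYY → NNNNNNNNcccYYYYYYYY → NNNNNNNNNNcccYYYYYYYYYY → (answer).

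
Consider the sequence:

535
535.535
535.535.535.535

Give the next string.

Every step duplicates the string with '.' between the halves.
One more doubling of 535.535.535.535 gives the answer.

535.535.535.535.535.535.535.535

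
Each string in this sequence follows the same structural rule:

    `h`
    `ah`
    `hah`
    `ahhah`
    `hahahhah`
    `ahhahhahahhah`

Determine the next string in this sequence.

hahahhahahhahhahahhah

From term 3 onward, concatenate the second-to-last term with the last: h·ah = hah, ah·hah = ahhah, …
The next term joins hahahhah and ahhahhahahhah.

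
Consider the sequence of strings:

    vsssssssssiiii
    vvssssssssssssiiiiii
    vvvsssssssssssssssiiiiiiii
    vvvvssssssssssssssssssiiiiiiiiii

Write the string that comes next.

Reading off run lengths: v runs 1, 2, 3, 4; s runs 9, 12, 15, 18; i runs 4, 6, 8, 10 — each is linear in n, where the shown terms are n = 2, 3, 4, 5.
For the next term, n = 6, so the run lengths are 5, 21, 12.

vvvvvsssssssssssssssssssssiiiiiiiiiiii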